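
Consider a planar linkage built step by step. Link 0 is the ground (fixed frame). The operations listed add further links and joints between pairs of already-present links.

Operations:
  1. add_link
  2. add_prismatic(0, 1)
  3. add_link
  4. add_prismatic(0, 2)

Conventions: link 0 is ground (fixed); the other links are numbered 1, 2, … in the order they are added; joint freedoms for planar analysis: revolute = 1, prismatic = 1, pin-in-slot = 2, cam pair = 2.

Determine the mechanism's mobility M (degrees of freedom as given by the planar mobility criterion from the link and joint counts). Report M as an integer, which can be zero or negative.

ground; <1,0,0>
#1 <2,0,0>
P:0↔1 J1 <2,1,0>
#2 <3,1,0>
P:0↔2 J1 <3,2,0>
3×2 − 2×2 − 1×0 = 2

M = 2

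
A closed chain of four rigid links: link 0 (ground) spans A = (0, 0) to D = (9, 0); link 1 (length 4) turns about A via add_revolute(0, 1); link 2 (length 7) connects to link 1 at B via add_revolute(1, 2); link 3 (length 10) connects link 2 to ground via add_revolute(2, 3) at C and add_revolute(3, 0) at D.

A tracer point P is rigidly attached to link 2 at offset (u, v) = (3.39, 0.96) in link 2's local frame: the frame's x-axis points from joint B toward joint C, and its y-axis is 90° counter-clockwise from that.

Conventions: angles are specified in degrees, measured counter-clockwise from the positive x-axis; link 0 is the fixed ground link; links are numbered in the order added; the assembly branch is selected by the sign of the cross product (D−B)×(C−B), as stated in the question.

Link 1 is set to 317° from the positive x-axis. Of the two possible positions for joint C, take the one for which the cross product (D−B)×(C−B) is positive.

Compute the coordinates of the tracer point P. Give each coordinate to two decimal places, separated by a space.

A=(0,0), D=(9.00,0)
B = A + 4.00·(cos317°, sin317°) = (2.9254, -2.7280)
|BD| = 6.6590
circle(B,7.00) ∩ circle(D,10.00): a=-0.4999, h=6.9821
  candidates: C₊=(-0.3910,3.4366) cross=46.494; C₋=(5.3298,-9.3021) cross=-46.494
  branch + wants cross > 0 → take C=(-0.3910,3.4366) (cross=46.494)
ex = (C−B)/|BC| = (-0.4738,0.8806); ey = (-0.8806,-0.4738)
P = B + 3.39·ex + 0.96·ey = (0.4739,-0.1974)

0.47 -0.20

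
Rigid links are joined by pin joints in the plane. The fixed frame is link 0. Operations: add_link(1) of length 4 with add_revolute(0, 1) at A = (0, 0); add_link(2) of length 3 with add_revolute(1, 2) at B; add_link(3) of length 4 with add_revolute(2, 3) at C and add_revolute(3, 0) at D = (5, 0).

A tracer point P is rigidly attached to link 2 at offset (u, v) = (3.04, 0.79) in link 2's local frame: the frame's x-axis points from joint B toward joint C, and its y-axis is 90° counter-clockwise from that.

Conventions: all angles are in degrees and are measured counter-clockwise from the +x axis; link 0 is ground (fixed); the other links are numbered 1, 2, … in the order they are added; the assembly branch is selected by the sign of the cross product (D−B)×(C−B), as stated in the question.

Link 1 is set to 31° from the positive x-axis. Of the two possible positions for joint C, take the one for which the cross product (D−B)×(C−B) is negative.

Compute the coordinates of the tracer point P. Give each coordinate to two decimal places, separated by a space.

A=(0,0), D=(5.00,0)
B = A + 4.00·(cos31°, sin31°) = (3.4287, 2.0602)
|BD| = 2.5910
circle(B,3.00) ∩ circle(D,4.00): a=-0.0553, h=2.9995
  candidates: C₊=(5.7801,3.9232) cross=7.772; C₋=(1.0102,0.2851) cross=-7.772
  branch - wants cross < 0 → take C=(1.0102,0.2851) (cross=-7.772)
ex = (C−B)/|BC| = (-0.8062,-0.5917); ey = (0.5917,-0.8062)
P = B + 3.04·ex + 0.79·ey = (1.4454,-0.3755)

1.45 -0.38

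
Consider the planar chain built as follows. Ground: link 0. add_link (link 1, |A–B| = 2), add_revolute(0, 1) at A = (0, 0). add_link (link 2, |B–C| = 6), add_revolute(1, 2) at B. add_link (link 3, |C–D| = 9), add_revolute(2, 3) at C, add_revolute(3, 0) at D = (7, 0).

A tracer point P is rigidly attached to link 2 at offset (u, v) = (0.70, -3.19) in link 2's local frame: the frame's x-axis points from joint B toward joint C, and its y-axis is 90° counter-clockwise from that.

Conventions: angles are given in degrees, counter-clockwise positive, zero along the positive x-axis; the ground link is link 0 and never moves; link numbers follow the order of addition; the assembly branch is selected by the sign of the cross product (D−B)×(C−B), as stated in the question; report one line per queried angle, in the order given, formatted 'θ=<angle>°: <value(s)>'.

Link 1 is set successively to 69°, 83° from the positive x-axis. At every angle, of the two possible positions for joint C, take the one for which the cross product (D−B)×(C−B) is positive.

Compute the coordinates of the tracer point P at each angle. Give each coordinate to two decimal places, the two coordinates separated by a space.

A=(0,0), D=(7.00,0)
θ=69°: B = A + 2.00·(cos69°, sin69°) = (0.7167, 1.8672)
θ=69°: |BD| = 6.5548
θ=69°: circle(B,6.00) ∩ circle(D,9.00): a=-0.1552, h=5.9980
θ=69°:   candidates: C₊=(2.2765,7.6609) cross=39.316; C₋=(-1.1406,-3.8381) cross=-39.316
θ=69°:   branch + wants cross > 0 → take C=(2.2765,7.6609) (cross=39.316)
θ=69°: ex = (C−B)/|BC| = (0.2600,0.9656); ey = (-0.9656,0.2600)
θ=69°: P = B + 0.70·ex + -3.19·ey = (3.9790,1.7138)
θ=83°: B = A + 2.00·(cos83°, sin83°) = (0.2437, 1.9851)
θ=83°: |BD| = 7.0419
θ=83°: circle(B,6.00) ∩ circle(D,9.00): a=0.3257, h=5.9912
θ=83°:   candidates: C₊=(2.2452,7.6414) cross=42.189; C₋=(-1.1326,-3.8549) cross=-42.189
θ=83°:   branch + wants cross > 0 → take C=(2.2452,7.6414) (cross=42.189)
θ=83°: ex = (C−B)/|BC| = (0.3336,0.9427); ey = (-0.9427,0.3336)
θ=83°: P = B + 0.70·ex + -3.19·ey = (3.4845,1.5809)

θ=69°: 3.98 1.71
θ=83°: 3.48 1.58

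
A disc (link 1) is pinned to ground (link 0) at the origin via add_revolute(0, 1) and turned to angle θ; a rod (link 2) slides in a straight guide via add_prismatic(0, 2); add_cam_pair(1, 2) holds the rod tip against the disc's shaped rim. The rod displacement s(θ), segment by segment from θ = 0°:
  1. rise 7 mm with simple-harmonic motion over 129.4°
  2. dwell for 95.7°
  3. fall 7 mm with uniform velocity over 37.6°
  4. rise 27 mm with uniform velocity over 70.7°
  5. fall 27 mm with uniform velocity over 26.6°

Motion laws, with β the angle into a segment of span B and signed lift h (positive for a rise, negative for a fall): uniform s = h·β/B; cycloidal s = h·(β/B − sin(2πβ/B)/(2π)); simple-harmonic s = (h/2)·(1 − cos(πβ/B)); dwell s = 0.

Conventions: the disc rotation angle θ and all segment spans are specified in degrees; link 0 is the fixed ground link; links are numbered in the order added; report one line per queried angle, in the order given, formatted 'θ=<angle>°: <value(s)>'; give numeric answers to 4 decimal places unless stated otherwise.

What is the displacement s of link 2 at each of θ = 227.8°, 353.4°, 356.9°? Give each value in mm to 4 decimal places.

segment 1 (0° to 129.4°, simple-harmonic, h = 7) is passed completely: s = 0.0000 + (7) = 7.0000
segment 2 (129.4° to 225.1°, dwell): s unchanged at 7.0000
θ = 227.8° falls in segment 3 (225.1° to 262.7°, uniform, h = -7): β = 227.8 − 225.1 = 2.7°, B = 37.6°; Δs = -7·2.7/37.6 = -0.5027; s = 7.0000 − 0.5027 = 6.4973
segment 3 (225.1° to 262.7°, uniform, h = -7) is passed completely: s = 7.0000 + (-7) = 0.0000
segment 4 (262.7° to 333.4°, uniform, h = 27) is passed completely: s = 0.0000 + (27) = 27.0000
θ = 353.4° falls in segment 5 (333.4° to 360°, uniform, h = -27): β = 353.4 − 333.4 = 20°, B = 26.6°; Δs = -27·20/26.6 = -20.3008; s = 27.0000 − 20.3008 = 6.6992
θ = 356.9° falls in segment 5 (333.4° to 360°, uniform, h = -27): β = 356.9 − 333.4 = 23.5°, B = 26.6°; Δs = -27·23.5/26.6 = -23.8534; s = 27.0000 − 23.8534 = 3.1466

θ=227.8°: 6.4973
θ=353.4°: 6.6992
θ=356.9°: 3.1466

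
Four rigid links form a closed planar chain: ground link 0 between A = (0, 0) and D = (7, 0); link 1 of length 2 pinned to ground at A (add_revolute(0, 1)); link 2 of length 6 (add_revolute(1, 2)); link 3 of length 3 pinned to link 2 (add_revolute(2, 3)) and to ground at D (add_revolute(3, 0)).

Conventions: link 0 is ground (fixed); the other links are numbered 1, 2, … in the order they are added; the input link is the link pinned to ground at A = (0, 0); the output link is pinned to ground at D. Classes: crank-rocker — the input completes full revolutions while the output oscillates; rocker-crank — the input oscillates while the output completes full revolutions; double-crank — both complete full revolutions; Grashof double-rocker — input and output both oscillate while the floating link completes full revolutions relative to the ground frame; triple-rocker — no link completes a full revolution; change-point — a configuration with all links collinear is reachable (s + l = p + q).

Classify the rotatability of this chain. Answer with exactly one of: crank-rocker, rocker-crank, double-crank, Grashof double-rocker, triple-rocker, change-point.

lengths: ground=7, input=2, coupler=6, output=3
sorted: s=2 (shortest), l=7 (longest), p+q=9
s + l = 9 vs p + q = 9
s + l = p + q → change-point (collinear configuration reachable)

change-point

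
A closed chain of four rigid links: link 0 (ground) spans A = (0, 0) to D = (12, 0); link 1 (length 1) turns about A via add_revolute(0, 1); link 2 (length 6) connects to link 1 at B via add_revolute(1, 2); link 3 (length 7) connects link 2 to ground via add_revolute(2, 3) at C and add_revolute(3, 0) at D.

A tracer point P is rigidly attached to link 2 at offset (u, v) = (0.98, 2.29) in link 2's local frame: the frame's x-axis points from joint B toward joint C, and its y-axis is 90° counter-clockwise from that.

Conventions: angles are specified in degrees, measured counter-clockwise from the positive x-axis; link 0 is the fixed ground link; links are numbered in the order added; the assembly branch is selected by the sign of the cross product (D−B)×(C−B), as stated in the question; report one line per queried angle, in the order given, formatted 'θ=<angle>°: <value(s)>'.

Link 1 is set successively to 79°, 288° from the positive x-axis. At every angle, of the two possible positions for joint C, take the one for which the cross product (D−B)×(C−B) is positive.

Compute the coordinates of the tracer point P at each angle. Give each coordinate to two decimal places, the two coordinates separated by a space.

A=(0,0), D=(12.00,0)
θ=79°: B = A + 1.00·(cos79°, sin79°) = (0.1908, 0.9816)
θ=79°: |BD| = 11.8499
θ=79°: circle(B,6.00) ∩ circle(D,7.00): a=5.3764, h=2.6635
θ=79°:   candidates: C₊=(5.7694,3.1905) cross=31.562; C₋=(5.3281,-2.1180) cross=-31.562
θ=79°:   branch + wants cross > 0 → take C=(5.7694,3.1905) (cross=31.562)
θ=79°: ex = (C−B)/|BC| = (0.9298,0.3682); ey = (-0.3682,0.9298)
θ=79°: P = B + 0.98·ex + 2.29·ey = (0.2589,3.4716)
θ=288°: B = A + 1.00·(cos288°, sin288°) = (0.3090, -0.9511)
θ=288°: |BD| = 11.7296
θ=288°: circle(B,6.00) ∩ circle(D,7.00): a=5.3106, h=2.7923
θ=288°:   candidates: C₊=(5.3758,2.2627) cross=32.753; C₋=(5.8286,-3.3036) cross=-32.753
θ=288°:   branch + wants cross > 0 → take C=(5.3758,2.2627) (cross=32.753)
θ=288°: ex = (C−B)/|BC| = (0.8445,0.5356); ey = (-0.5356,0.8445)
θ=288°: P = B + 0.98·ex + 2.29·ey = (-0.0900,1.5077)

θ=79°: 0.26 3.47
θ=288°: -0.09 1.51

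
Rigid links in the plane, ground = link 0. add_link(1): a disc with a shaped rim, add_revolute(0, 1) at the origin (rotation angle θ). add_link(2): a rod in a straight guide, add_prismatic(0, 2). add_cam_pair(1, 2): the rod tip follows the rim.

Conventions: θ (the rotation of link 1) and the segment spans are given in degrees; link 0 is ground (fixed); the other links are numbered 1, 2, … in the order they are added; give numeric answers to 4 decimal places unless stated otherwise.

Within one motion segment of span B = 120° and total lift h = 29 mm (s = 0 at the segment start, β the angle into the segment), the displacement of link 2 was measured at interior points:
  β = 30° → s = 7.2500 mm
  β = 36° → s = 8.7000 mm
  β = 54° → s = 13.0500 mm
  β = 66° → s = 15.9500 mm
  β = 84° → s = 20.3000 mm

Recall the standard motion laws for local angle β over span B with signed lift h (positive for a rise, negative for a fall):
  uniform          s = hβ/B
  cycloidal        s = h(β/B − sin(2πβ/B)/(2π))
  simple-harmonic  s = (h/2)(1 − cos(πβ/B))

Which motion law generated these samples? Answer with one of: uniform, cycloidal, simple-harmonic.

candidates at β/B = r: uniform s = h·r (linear in β); cycloidal s = h·(r − sin(2πr)/(2π)); simple-harmonic s = (h/2)(1 − cos(πr))
β=30°: printed 7.2500 | uniform 7.2500, cycloidal 2.6345, simple-harmonic 4.2470
β=36°: printed 8.7000 | uniform 8.7000, cycloidal 4.3104, simple-harmonic 5.9771
β=54°: printed 13.0500 | uniform 13.0500, cycloidal 11.6237, simple-harmonic 12.2317
β=66°: printed 15.9500 | uniform 15.9500, cycloidal 17.3763, simple-harmonic 16.7683
β=84°: printed 20.3000 | uniform 20.3000, cycloidal 24.6896, simple-harmonic 23.0229
only one law matches every sample → uniform

uniform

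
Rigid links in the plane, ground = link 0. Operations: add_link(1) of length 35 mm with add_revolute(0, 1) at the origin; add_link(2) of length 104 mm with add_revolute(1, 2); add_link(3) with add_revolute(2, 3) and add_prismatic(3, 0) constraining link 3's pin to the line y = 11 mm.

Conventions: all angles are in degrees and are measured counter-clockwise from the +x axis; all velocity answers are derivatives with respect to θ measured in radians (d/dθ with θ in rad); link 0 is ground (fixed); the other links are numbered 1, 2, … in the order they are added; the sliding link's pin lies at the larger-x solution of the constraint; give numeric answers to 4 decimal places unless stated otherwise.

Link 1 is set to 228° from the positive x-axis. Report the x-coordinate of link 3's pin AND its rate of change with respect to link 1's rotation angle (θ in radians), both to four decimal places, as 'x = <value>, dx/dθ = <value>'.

geometry: r = 35 mm, L = 104 mm, e = 11 mm
crank pin P = (r cos θ, r sin θ) = (-23.419571, -26.010069)
h = r sin θ − e = -26.010069 − 11 = -37.010069
x = r cos θ + √(L² − h²) = -23.419571 + 97.191845 = 73.772274
dx/dθ = −r sin θ − h·r cos θ/√(L² − h²) (θ in radians; h = -37.010069) = 17.092037

x = 73.7723, dx/dθ = 17.0920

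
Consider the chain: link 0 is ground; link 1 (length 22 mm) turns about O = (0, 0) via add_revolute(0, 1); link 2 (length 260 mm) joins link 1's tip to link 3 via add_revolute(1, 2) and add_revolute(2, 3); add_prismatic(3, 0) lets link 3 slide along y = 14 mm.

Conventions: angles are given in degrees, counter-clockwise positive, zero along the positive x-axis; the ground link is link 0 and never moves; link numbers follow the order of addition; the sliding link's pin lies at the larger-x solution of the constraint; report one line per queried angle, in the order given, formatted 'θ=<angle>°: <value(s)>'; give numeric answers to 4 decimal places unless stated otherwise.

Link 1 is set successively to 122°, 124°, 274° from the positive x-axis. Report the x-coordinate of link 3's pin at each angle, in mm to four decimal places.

geometry: r = 22 mm, L = 260 mm, e = 14 mm
θ=122°: crank pin P = (r cos θ, r sin θ) = (-11.658224, 18.657058)
θ=122°: h = r sin θ − e = 18.657058 − 14 = 4.657058
θ=122°: x = r cos θ + √(L² − h²) = -11.658224 + 259.958289 = 248.300065
θ=124°: crank pin P = (r cos θ, r sin θ) = (-12.302244, 18.238827)
θ=124°: h = r sin θ − e = 18.238827 − 14 = 4.238827
θ=124°: x = r cos θ + √(L² − h²) = -12.302244 + 259.965445 = 247.663201
θ=274°: crank pin P = (r cos θ, r sin θ) = (1.534642, -21.946409)
θ=274°: h = r sin θ − e = -21.946409 − 14 = -35.946409
θ=274°: x = r cos θ + √(L² − h²) = 1.534642 + 257.503118 = 259.037760

θ=122°: 248.3001
θ=124°: 247.6632
θ=274°: 259.0378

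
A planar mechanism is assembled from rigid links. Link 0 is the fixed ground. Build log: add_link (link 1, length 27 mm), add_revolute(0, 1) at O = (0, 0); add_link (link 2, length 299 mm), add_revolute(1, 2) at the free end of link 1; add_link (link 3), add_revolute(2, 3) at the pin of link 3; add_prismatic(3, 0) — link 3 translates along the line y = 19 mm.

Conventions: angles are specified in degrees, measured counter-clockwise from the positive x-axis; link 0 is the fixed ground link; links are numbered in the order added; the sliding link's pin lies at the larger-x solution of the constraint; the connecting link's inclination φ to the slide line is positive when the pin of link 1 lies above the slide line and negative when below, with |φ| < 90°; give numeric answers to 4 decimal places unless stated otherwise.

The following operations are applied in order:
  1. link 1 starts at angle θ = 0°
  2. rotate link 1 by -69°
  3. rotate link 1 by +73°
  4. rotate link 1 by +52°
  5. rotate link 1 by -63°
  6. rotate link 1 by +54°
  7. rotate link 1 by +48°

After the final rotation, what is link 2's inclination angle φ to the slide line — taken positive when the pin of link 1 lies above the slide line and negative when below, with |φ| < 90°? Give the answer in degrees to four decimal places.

geometry: r = 27 mm, L = 299 mm, e = 19 mm; θ starts at 0°
rotate link 1 by -69°: θ ← 0° -69° = -69°
rotate link 1 by +73°: θ ← -69° +73° = 4°
rotate link 1 by +52°: θ ← 4° +52° = 56°
rotate link 1 by -63°: θ ← 56° -63° = -7°
rotate link 1 by +54°: θ ← -7° +54° = 47°
rotate link 1 by +48°: θ ← 47° +48° = 95°
h = r sin θ − e = 26.897257 − 19 = 7.897257
sin φ = h / L = 7.897257 / 299 = 0.02641223
φ = arcsin(0.02641223) = 1.513485°

1.5135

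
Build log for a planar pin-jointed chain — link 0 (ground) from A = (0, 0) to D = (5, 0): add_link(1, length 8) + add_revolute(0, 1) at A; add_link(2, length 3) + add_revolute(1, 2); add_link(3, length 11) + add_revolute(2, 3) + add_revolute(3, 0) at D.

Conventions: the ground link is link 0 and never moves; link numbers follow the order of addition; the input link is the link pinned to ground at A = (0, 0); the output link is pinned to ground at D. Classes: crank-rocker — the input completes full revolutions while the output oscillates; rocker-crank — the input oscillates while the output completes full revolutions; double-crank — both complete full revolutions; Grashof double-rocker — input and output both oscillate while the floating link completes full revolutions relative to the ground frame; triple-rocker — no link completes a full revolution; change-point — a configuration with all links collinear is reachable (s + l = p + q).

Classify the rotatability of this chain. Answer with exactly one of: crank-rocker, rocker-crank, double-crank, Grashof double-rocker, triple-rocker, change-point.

lengths: ground=5, input=8, coupler=3, output=11
sorted: s=3 (shortest), l=11 (longest), p+q=13
s + l = 14 vs p + q = 13
s + l > p + q → non-Grashof → no link fully rotates → triple-rocker

triple-rocker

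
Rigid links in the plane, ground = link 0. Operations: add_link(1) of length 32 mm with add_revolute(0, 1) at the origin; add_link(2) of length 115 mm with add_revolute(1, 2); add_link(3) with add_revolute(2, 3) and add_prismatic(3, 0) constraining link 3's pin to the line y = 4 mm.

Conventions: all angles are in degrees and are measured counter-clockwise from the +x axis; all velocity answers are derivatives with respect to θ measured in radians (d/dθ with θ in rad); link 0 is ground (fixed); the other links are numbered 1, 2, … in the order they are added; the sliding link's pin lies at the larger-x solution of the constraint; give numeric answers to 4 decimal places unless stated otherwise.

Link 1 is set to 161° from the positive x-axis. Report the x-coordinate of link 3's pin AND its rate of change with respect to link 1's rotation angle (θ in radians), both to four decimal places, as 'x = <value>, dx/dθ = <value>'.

geometry: r = 32 mm, L = 115 mm, e = 4 mm
crank pin P = (r cos θ, r sin θ) = (-30.256594, 10.418181)
h = r sin θ − e = 10.418181 − 4 = 6.418181
x = r cos θ + √(L² − h²) = -30.256594 + 114.820760 = 84.564166
dx/dθ = −r sin θ − h·r cos θ/√(L² − h²) (θ in radians; h = 6.418181) = -8.726916

x = 84.5642, dx/dθ = -8.7269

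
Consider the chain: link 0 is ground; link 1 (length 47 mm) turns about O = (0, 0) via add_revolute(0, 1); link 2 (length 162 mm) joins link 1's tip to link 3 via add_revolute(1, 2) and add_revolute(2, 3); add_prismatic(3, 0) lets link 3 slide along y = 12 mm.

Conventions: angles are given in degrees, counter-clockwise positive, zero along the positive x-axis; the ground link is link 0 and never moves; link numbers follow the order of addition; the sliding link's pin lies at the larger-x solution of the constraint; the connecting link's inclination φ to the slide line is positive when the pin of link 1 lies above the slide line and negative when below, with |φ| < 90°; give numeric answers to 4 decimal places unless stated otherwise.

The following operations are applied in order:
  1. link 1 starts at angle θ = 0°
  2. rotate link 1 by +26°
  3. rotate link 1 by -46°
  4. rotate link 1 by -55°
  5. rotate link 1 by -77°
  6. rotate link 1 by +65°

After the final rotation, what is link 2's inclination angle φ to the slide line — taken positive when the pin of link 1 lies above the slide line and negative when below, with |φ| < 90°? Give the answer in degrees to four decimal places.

geometry: r = 47 mm, L = 162 mm, e = 12 mm; θ starts at 0°
rotate link 1 by +26°: θ ← 0° +26° = 26°
rotate link 1 by -46°: θ ← 26° -46° = -20°
rotate link 1 by -55°: θ ← -20° -55° = -75°
rotate link 1 by -77°: θ ← -75° -77° = -152°
rotate link 1 by +65°: θ ← -152° +65° = -87°
h = r sin θ − e = -46.935588 − 12 = -58.935588
sin φ = h / L = -58.935588 / 162 = -0.36379993
φ = arcsin(-0.36379993) = -21.333747°

-21.3337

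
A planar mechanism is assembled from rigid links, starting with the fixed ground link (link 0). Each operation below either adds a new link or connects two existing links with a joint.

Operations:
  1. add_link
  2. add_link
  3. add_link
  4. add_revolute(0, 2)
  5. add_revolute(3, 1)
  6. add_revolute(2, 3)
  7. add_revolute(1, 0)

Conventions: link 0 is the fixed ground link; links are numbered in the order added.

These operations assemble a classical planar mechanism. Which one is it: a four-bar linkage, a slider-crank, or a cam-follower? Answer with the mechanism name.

links: 4 (incl. ground); joints: 4 revolute, 0 prismatic, 0 higher (cam) pair, forming one closed loop
4 links in a single 4R loop → four-bar linkage

four-bar linkage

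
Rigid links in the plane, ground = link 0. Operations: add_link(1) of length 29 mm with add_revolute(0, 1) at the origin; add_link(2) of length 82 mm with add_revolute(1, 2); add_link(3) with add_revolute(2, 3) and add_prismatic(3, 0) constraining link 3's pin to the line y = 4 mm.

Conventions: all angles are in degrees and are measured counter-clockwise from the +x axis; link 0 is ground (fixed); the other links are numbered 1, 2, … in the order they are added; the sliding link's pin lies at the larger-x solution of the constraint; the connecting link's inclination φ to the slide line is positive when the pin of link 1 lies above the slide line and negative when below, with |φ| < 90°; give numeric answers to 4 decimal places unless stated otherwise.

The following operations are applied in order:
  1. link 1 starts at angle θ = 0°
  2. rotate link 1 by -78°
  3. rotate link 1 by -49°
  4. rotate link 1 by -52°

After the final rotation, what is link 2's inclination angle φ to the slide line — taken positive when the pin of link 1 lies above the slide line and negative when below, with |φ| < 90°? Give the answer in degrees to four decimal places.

geometry: r = 29 mm, L = 82 mm, e = 4 mm; θ starts at 0°
rotate link 1 by -78°: θ ← 0° -78° = -78°
rotate link 1 by -49°: θ ← -78° -49° = -127°
rotate link 1 by -52°: θ ← -127° -52° = -179°
h = r sin θ − e = -0.506120 − 4 = -4.506120
sin φ = h / L = -4.506120 / 82 = -0.05495268
φ = arcsin(-0.05495268) = -3.150143°

-3.1501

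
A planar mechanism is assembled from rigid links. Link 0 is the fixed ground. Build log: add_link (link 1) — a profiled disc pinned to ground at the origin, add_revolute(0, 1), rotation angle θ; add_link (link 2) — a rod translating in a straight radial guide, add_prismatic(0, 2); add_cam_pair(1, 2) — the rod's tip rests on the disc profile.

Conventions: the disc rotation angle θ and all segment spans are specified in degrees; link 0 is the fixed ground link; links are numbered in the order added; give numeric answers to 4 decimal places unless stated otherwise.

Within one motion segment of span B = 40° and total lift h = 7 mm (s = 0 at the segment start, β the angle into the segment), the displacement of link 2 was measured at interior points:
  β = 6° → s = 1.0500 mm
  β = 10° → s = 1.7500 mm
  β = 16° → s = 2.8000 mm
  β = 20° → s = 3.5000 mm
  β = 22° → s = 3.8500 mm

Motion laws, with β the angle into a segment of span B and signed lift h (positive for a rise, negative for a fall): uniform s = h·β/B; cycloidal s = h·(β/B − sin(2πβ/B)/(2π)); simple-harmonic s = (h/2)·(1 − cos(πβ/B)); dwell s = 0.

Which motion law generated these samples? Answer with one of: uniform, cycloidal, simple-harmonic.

candidates at β/B = r: uniform s = h·r (linear in β); cycloidal s = h·(r − sin(2πr)/(2π)); simple-harmonic s = (h/2)(1 − cos(πr))
β=6°: printed 1.0500 | uniform 1.0500, cycloidal 0.1487, simple-harmonic 0.3815
β=10°: printed 1.7500 | uniform 1.7500, cycloidal 0.6359, simple-harmonic 1.0251
β=16°: printed 2.8000 | uniform 2.8000, cycloidal 2.1452, simple-harmonic 2.4184
β=20°: printed 3.5000 | uniform 3.5000, cycloidal 3.5000, simple-harmonic 3.5000
β=22°: printed 3.8500 | uniform 3.8500, cycloidal 4.1943, simple-harmonic 4.0475
only one law matches every sample → uniform

uniform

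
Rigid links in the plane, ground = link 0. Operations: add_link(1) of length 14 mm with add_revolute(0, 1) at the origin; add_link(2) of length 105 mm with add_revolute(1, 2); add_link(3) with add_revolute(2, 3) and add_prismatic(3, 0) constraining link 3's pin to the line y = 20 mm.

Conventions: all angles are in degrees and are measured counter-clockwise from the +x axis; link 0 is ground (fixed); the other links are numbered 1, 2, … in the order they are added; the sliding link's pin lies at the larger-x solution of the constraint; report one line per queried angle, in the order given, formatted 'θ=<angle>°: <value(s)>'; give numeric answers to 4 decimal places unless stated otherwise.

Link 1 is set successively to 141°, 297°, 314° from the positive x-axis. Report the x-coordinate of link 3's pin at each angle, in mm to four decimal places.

geometry: r = 14 mm, L = 105 mm, e = 20 mm
θ=141°: crank pin P = (r cos θ, r sin θ) = (-10.880043, 8.810485)
θ=141°: h = r sin θ − e = 8.810485 − 20 = -11.189515
θ=141°: x = r cos θ + √(L² − h²) = -10.880043 + 104.402082 = 93.522039
θ=297°: crank pin P = (r cos θ, r sin θ) = (6.355867, -12.474091)
θ=297°: h = r sin θ − e = -12.474091 − 20 = -32.474091
θ=297°: x = r cos θ + √(L² − h²) = 6.355867 + 99.852058 = 106.207925
θ=314°: crank pin P = (r cos θ, r sin θ) = (9.725217, -10.070757)
θ=314°: h = r sin θ − e = -10.070757 − 20 = -30.070757
θ=314°: x = r cos θ + √(L² − h²) = 9.725217 + 100.601936 = 110.327153

θ=141°: 93.5220
θ=297°: 106.2079
θ=314°: 110.3272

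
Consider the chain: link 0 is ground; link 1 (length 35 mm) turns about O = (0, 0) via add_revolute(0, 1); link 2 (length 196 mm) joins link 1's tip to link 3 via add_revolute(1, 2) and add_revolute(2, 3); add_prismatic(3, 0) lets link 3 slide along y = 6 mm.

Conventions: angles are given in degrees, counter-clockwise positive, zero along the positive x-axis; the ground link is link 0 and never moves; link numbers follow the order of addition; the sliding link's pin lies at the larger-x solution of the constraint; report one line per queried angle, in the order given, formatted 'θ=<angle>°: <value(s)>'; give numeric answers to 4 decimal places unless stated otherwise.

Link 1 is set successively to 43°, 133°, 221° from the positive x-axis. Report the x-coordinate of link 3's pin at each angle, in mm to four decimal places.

geometry: r = 35 mm, L = 196 mm, e = 6 mm
θ=43°: crank pin P = (r cos θ, r sin θ) = (25.597380, 23.869943)
θ=43°: h = r sin θ − e = 23.869943 − 6 = 17.869943
θ=43°: x = r cos θ + √(L² − h²) = 25.597380 + 195.183670 = 220.781050
θ=133°: crank pin P = (r cos θ, r sin θ) = (-23.869943, 25.597380)
θ=133°: h = r sin θ − e = 25.597380 − 6 = 19.597380
θ=133°: x = r cos θ + √(L² − h²) = -23.869943 + 195.017801 = 171.147858
θ=221°: crank pin P = (r cos θ, r sin θ) = (-26.414835, -22.962066)
θ=221°: h = r sin θ − e = -22.962066 − 6 = -28.962066
θ=221°: x = r cos θ + √(L² − h²) = -26.414835 + 193.848391 = 167.433556

θ=43°: 220.7810
θ=133°: 171.1479
θ=221°: 167.4336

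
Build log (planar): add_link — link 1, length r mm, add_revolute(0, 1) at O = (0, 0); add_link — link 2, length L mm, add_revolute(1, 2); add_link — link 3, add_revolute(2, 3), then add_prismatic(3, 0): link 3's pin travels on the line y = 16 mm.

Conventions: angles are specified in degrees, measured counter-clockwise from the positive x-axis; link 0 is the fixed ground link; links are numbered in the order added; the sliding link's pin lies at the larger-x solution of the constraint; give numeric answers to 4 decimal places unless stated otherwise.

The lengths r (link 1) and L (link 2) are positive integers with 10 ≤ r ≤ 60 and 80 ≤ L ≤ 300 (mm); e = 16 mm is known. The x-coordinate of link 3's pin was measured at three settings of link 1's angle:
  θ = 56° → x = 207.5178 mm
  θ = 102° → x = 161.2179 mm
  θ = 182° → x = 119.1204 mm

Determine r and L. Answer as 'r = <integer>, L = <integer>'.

constraint per measurement: (x − r cos θ)² + (r sin θ − e)² = L²
subtracting the θ₁ and θ₂ equations cancels the r² and L² terms:
r = (x₁² − x₂²) / (2[(x₁cos θ₁ + e sin θ₁) − (x₂cos θ₂ + e sin θ₂)]) = 58.0001 → r = 58
L² = (x₁ − r cos θ₁)² + (r sin θ₁ − e)² = 31684.0158 → L = 178.0000 → L = 178
check at θ₃=182°: x = 119.1204 (printed 119.1204) ✓

r = 58, L = 178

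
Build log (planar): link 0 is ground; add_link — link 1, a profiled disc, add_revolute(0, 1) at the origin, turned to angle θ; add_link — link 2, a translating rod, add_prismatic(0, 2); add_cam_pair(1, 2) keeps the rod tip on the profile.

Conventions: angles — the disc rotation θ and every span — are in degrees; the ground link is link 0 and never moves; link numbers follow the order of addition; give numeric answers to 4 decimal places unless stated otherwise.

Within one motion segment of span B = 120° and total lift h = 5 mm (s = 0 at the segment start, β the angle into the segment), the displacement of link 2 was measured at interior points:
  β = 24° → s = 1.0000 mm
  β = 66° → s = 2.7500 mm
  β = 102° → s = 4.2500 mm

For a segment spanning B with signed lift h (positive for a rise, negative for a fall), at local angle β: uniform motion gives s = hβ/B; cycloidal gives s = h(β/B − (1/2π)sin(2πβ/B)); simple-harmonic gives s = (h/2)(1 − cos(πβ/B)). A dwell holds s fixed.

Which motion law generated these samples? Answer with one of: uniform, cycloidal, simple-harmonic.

candidates at β/B = r: uniform s = h·r (linear in β); cycloidal s = h·(r − sin(2πr)/(2π)); simple-harmonic s = (h/2)(1 − cos(πr))
β=24°: printed 1.0000 | uniform 1.0000, cycloidal 0.2432, simple-harmonic 0.4775
β=66°: printed 2.7500 | uniform 2.7500, cycloidal 2.9959, simple-harmonic 2.8911
β=102°: printed 4.2500 | uniform 4.2500, cycloidal 4.8938, simple-harmonic 4.7275
only one law matches every sample → uniform

uniform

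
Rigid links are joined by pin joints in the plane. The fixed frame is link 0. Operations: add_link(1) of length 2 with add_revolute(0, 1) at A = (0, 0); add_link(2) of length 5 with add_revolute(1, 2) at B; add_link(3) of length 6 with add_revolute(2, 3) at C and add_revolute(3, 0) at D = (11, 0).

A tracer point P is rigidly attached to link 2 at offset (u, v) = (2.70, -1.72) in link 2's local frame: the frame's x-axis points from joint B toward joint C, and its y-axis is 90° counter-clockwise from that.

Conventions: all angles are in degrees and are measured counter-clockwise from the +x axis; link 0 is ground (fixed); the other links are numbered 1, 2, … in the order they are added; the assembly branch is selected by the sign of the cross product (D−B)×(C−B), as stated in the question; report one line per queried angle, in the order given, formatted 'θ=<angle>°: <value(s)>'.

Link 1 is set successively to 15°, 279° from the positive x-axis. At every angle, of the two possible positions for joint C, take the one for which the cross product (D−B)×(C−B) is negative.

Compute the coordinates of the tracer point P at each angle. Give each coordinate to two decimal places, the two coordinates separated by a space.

A=(0,0), D=(11.00,0)
θ=15°: B = A + 2.00·(cos15°, sin15°) = (1.9319, 0.5176)
θ=15°: |BD| = 9.0829
θ=15°: circle(B,5.00) ∩ circle(D,6.00): a=3.9359, h=3.0836
θ=15°:   candidates: C₊=(6.0371,3.3719) cross=28.008; C₋=(5.6856,-2.7852) cross=-28.008
θ=15°:   branch - wants cross < 0 → take C=(5.6856,-2.7852) (cross=-28.008)
θ=15°: ex = (C−B)/|BC| = (0.7508,-0.6606); ey = (0.6606,0.7508)
θ=15°: P = B + 2.70·ex + -1.72·ey = (2.8227,-2.5572)
θ=279°: B = A + 2.00·(cos279°, sin279°) = (0.3129, -1.9754)
θ=279°: |BD| = 10.8682
θ=279°: circle(B,5.00) ∩ circle(D,6.00): a=4.9280, h=0.8454
θ=279°:   candidates: C₊=(5.0051,-0.2484) cross=9.188; C₋=(5.3125,-1.9110) cross=-9.188
θ=279°:   branch - wants cross < 0 → take C=(5.3125,-1.9110) (cross=-9.188)
θ=279°: ex = (C−B)/|BC| = (0.9999,0.0129); ey = (-0.0129,0.9999)
θ=279°: P = B + 2.70·ex + -1.72·ey = (3.0348,-3.6605)

θ=15°: 2.82 -2.56
θ=279°: 3.03 -3.66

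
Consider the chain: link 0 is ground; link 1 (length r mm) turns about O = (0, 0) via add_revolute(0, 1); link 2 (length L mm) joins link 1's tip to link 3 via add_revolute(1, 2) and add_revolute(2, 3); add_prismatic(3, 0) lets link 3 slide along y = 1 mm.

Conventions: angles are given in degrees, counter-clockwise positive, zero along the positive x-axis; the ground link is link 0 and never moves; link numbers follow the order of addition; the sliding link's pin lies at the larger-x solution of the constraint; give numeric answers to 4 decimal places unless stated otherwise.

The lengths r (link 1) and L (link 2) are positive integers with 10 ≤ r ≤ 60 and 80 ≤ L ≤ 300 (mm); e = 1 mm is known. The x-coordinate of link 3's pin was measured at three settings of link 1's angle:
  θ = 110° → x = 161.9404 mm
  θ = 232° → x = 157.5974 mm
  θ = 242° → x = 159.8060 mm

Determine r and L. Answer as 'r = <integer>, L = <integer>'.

constraint per measurement: (x − r cos θ)² + (r sin θ − e)² = L²
subtracting the θ₁ and θ₂ equations cancels the r² and L² terms:
r = (x₁² − x₂²) / (2[(x₁cos θ₁ + e sin θ₁) − (x₂cos θ₂ + e sin θ₂)]) = 15.9999 → r = 16
L² = (x₁ − r cos θ₁)² + (r sin θ₁ − e)² = 28224.0031 → L = 168.0000 → L = 168
check at θ₃=242°: x = 159.8060 (printed 159.8060) ✓

r = 16, L = 168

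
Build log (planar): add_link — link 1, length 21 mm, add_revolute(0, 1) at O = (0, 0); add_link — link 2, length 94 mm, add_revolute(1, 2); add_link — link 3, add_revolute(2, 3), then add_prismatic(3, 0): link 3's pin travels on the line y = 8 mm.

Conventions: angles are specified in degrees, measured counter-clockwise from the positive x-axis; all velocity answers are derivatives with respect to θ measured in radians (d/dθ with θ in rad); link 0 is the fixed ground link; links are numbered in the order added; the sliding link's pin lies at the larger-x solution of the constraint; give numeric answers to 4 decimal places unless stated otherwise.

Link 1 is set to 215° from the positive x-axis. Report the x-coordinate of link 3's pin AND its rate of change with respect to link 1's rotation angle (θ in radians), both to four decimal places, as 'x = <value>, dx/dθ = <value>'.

geometry: r = 21 mm, L = 94 mm, e = 8 mm
crank pin P = (r cos θ, r sin θ) = (-17.202193, -12.045105)
h = r sin θ − e = -12.045105 − 8 = -20.045105
x = r cos θ + √(L² − h²) = -17.202193 + 91.837867 = 74.635674
dx/dθ = −r sin θ − h·r cos θ/√(L² − h²) (θ in radians; h = -20.045105) = 8.290447

x = 74.6357, dx/dθ = 8.2904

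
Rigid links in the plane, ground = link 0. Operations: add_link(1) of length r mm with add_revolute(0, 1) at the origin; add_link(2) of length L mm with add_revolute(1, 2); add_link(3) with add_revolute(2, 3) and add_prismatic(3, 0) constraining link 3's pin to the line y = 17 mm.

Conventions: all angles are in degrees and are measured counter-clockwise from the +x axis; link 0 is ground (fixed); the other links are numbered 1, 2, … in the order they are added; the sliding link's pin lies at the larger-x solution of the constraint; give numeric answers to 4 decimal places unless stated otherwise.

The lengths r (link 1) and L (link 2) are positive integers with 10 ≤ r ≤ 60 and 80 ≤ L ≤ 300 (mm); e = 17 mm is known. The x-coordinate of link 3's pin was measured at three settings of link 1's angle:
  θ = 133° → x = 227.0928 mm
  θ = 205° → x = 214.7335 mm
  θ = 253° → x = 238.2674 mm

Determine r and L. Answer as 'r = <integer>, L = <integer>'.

constraint per measurement: (x − r cos θ)² + (r sin θ − e)² = L²
subtracting the θ₁ and θ₂ equations cancels the r² and L² terms:
r = (x₁² − x₂²) / (2[(x₁cos θ₁ + e sin θ₁) − (x₂cos θ₂ + e sin θ₂)]) = 45.9998 → r = 46
L² = (x₁ − r cos θ₁)² + (r sin θ₁ − e)² = 67080.9790 → L = 259.0000 → L = 259
check at θ₃=253°: x = 238.2674 (printed 238.2674) ✓

r = 46, L = 259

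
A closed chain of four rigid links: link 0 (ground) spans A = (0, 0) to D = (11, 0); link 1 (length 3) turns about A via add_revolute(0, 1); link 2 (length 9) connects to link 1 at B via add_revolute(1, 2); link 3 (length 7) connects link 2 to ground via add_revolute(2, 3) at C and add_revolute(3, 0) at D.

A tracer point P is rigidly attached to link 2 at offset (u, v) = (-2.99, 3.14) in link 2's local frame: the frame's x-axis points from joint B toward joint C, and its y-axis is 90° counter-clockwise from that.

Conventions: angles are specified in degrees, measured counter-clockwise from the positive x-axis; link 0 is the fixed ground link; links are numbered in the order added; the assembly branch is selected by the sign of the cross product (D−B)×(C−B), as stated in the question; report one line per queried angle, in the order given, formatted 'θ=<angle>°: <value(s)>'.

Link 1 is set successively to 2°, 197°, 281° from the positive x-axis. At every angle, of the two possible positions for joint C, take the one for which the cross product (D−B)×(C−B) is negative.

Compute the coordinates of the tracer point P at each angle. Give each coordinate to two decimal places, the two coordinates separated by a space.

A=(0,0), D=(11.00,0)
θ=2°: B = A + 3.00·(cos2°, sin2°) = (2.9982, 0.1047)
θ=2°: |BD| = 8.0025
θ=2°: circle(B,9.00) ∩ circle(D,7.00): a=6.0006, h=6.7076
θ=2°:   candidates: C₊=(9.0860,6.7333) cross=53.678; C₋=(8.9105,-6.6809) cross=-53.678
θ=2°:   branch - wants cross < 0 → take C=(8.9105,-6.6809) (cross=-53.678)
θ=2°: ex = (C−B)/|BC| = (0.6569,-0.7540); ey = (0.7540,0.6569)
θ=2°: P = B + -2.99·ex + 3.14·ey = (3.4014,4.4218)
θ=197°: B = A + 3.00·(cos197°, sin197°) = (-2.8689, -0.8771)
θ=197°: |BD| = 13.8966
θ=197°: circle(B,9.00) ∩ circle(D,7.00): a=8.0997, h=3.9237
θ=197°:   candidates: C₊=(4.9670,3.5500) cross=54.526; C₋=(5.4623,-4.2818) cross=-54.526
θ=197°:   branch - wants cross < 0 → take C=(5.4623,-4.2818) (cross=-54.526)
θ=197°: ex = (C−B)/|BC| = (0.9257,-0.3783); ey = (0.3783,0.9257)
θ=197°: P = B + -2.99·ex + 3.14·ey = (-4.4489,3.1606)
θ=281°: B = A + 3.00·(cos281°, sin281°) = (0.5724, -2.9449)
θ=281°: |BD| = 10.8354
θ=281°: circle(B,9.00) ∩ circle(D,7.00): a=6.8944, h=5.7851
θ=281°:   candidates: C₊=(5.6350,4.4963) cross=62.685; C₋=(8.7796,-6.6385) cross=-62.685
θ=281°:   branch - wants cross < 0 → take C=(8.7796,-6.6385) (cross=-62.685)
θ=281°: ex = (C−B)/|BC| = (0.9119,-0.4104); ey = (0.4104,0.9119)
θ=281°: P = B + -2.99·ex + 3.14·ey = (-0.8655,1.1456)

θ=2°: 3.40 4.42
θ=197°: -4.45 3.16
θ=281°: -0.87 1.15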